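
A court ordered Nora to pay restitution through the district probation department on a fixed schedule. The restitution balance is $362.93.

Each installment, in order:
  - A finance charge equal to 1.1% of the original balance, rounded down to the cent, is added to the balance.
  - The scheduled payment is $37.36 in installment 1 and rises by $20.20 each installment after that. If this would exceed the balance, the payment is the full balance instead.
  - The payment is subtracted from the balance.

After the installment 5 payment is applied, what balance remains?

Installment 1: opening $362.93; interest $3.99 → $366.92; payment $37.36; balance $329.56
Installment 2: opening $329.56; interest $3.99 → $333.55; payment $57.56; balance $275.99
Installment 3: opening $275.99; interest $3.99 → $279.98; payment $77.76; balance $202.22
Installment 4: opening $202.22; interest $3.99 → $206.21; payment $97.96; balance $108.25
Installment 5: opening $108.25; interest $3.99 → $112.24; payment $112.24; balance $0.00

$0.00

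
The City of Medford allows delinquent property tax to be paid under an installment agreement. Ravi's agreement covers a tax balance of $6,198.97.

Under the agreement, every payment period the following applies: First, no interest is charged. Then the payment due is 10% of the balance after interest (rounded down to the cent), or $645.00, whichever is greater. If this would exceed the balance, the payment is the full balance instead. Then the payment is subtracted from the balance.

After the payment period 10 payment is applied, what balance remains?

Payment period 1: opening $6,198.97; payment $645.00; balance $5,553.97
Payment period 2: opening $5,553.97; payment $645.00; balance $4,908.97
Payment period 3: opening $4,908.97; payment $645.00; balance $4,263.97
Payment period 4: opening $4,263.97; payment $645.00; balance $3,618.97
Payment period 5: opening $3,618.97; payment $645.00; balance $2,973.97
Payment period 6: opening $2,973.97; payment $645.00; balance $2,328.97
Payment period 7: opening $2,328.97; payment $645.00; balance $1,683.97
Payment period 8: opening $1,683.97; payment $645.00; balance $1,038.97
Payment period 9: opening $1,038.97; payment $645.00; balance $393.97
Payment period 10: opening $393.97; payment $393.97; balance $0.00

$0.00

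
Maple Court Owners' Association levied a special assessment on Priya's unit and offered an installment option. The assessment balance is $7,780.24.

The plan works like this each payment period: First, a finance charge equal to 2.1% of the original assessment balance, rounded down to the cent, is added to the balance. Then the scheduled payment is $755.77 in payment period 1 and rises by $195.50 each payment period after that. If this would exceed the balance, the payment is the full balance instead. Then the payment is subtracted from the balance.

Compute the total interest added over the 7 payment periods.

$1,143.66

Payment period 1: opening $7,780.24; interest $163.38 → $7,943.62; payment $755.77; balance $7,187.85
Payment period 2: opening $7,187.85; interest $163.38 → $7,351.23; payment $951.27; balance $6,399.96
Payment period 3: opening $6,399.96; interest $163.38 → $6,563.34; payment $1,146.77; balance $5,416.57
Payment period 4: opening $5,416.57; interest $163.38 → $5,579.95; payment $1,342.27; balance $4,237.68
Payment period 5: opening $4,237.68; interest $163.38 → $4,401.06; payment $1,537.77; balance $2,863.29
Payment period 6: opening $2,863.29; interest $163.38 → $3,026.67; payment $1,733.27; balance $1,293.40
Payment period 7: opening $1,293.40; interest $163.38 → $1,456.78; payment $1,456.78; balance $0.00
Total interest: $163.38 + $163.38 + $163.38 + $163.38 + $163.38 + $163.38 + $163.38 = $1,143.66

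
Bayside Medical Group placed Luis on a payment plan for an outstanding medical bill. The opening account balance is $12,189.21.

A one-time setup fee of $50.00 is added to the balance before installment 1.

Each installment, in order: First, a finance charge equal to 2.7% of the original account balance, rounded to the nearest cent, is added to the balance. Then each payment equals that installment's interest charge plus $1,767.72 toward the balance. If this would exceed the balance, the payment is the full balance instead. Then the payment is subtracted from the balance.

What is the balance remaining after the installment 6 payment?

Installment 1: opening $12,239.21; interest $329.11 → $12,568.32; payment $2,096.83; balance $10,471.49
Installment 2: opening $10,471.49; interest $329.11 → $10,800.60; payment $2,096.83; balance $8,703.77
Installment 3: opening $8,703.77; interest $329.11 → $9,032.88; payment $2,096.83; balance $6,936.05
Installment 4: opening $6,936.05; interest $329.11 → $7,265.16; payment $2,096.83; balance $5,168.33
Installment 5: opening $5,168.33; interest $329.11 → $5,497.44; payment $2,096.83; balance $3,400.61
Installment 6: opening $3,400.61; interest $329.11 → $3,729.72; payment $2,096.83; balance $1,632.89

$1,632.89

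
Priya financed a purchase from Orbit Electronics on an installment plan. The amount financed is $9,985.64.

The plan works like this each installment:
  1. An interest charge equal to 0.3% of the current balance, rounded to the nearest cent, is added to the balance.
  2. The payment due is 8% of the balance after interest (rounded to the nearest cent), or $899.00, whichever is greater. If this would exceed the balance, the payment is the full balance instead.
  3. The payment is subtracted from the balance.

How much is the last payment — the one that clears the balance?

Installment 1: $9,985.64 +$29.96 interest = $10,015.60; pay $899.00 → $9,116.60
Installment 2: $9,116.60 +$27.35 interest = $9,143.95; pay $899.00 → $8,244.95
Installment 3: $8,244.95 +$24.73 interest = $8,269.68; pay $899.00 → $7,370.68
Installment 4: $7,370.68 +$22.11 interest = $7,392.79; pay $899.00 → $6,493.79
Installment 5: $6,493.79 +$19.48 interest = $6,513.27; pay $899.00 → $5,614.27
Installment 6: $5,614.27 +$16.84 interest = $5,631.11; pay $899.00 → $4,732.11
Installment 7: $4,732.11 +$14.20 interest = $4,746.31; pay $899.00 → $3,847.31
Installment 8: $3,847.31 +$11.54 interest = $3,858.85; pay $899.00 → $2,959.85
Installment 9: $2,959.85 +$8.88 interest = $2,968.73; pay $899.00 → $2,069.73
Installment 10: $2,069.73 +$6.21 interest = $2,075.94; pay $899.00 → $1,176.94
Installment 11: $1,176.94 +$3.53 interest = $1,180.47; pay $899.00 → $281.47
Installment 12: $281.47 +$0.84 interest = $282.31; pay $282.31 → $0.00

$282.31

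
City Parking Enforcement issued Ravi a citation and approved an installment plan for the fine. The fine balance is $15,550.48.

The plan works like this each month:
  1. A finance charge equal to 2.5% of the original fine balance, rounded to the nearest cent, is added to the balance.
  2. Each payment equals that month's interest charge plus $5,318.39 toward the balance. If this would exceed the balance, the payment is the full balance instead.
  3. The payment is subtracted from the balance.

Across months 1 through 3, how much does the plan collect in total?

$16,716.76

Month 1: $15,550.48 +$388.76 interest = $15,939.24; pay $5,707.15 → $10,232.09
Month 2: $10,232.09 +$388.76 interest = $10,620.85; pay $5,707.15 → $4,913.70
Month 3: $4,913.70 +$388.76 interest = $5,302.46; pay $5,302.46 → $0.00
Total paid: $16,716.76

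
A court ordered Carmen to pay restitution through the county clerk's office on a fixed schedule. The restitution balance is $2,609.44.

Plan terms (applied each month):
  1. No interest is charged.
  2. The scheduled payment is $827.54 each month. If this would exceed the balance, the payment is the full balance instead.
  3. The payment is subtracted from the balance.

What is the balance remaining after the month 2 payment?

Month 1: $2,609.44 − $827.54 → $1,781.90
Month 2: $1,781.90 − $827.54 → $954.36

$954.36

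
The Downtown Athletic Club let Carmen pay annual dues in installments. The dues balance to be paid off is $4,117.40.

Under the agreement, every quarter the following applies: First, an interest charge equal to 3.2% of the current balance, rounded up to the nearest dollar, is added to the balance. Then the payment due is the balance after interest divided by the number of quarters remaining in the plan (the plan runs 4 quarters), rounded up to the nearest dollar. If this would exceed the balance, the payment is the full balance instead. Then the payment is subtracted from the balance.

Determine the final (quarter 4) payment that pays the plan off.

$1,167.40

# | Opening | Interest | Payment | End bal
1 | $4,117.40 | $132.00 | $1,063.00 | $3,186.40
2 | $3,186.40 | $102.00 | $1,097.00 | $2,191.40
3 | $2,191.40 | $71.00 | $1,132.00 | $1,130.40
4 | $1,130.40 | $37.00 | $1,167.40 | $0.00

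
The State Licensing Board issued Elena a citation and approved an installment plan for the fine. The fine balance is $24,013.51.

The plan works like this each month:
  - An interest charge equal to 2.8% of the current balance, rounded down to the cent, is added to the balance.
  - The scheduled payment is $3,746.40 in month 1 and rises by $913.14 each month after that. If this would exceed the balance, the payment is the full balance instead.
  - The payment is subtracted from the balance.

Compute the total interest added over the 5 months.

$2,217.42

# | Opening | Interest | Payment | End bal
1 | $24,013.51 | $672.37 | $3,746.40 | $20,939.48
2 | $20,939.48 | $586.30 | $4,659.54 | $16,866.24
3 | $16,866.24 | $472.25 | $5,572.68 | $11,765.81
4 | $11,765.81 | $329.44 | $6,485.82 | $5,609.43
5 | $5,609.43 | $157.06 | $5,766.49 | $0.00
Total interest: $672.37 + $586.30 + $472.25 + $329.44 + $157.06 = $2,217.42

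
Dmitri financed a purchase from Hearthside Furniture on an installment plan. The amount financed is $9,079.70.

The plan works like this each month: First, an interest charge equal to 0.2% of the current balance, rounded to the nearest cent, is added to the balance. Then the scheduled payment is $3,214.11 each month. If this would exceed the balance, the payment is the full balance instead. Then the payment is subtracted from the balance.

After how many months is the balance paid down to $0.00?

3

Month 1: $9,079.70 +$18.16 interest = $9,097.86; pay $3,214.11 → $5,883.75
Month 2: $5,883.75 +$11.77 interest = $5,895.52; pay $3,214.11 → $2,681.41
Month 3: $2,681.41 +$5.36 interest = $2,686.77; pay $2,686.77 → $0.00
Balance reaches $0.00 in month 3.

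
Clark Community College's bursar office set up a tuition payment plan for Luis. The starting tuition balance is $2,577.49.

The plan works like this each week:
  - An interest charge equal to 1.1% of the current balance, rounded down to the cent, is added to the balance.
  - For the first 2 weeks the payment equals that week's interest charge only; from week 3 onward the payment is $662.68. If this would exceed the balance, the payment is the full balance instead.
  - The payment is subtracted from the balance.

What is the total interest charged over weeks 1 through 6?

$127.92

Week 1: $2,577.49 +$28.35 interest = $2,605.84; pay $28.35 → $2,577.49
Week 2: $2,577.49 +$28.35 interest = $2,605.84; pay $28.35 → $2,577.49
Week 3: $2,577.49 +$28.35 interest = $2,605.84; pay $662.68 → $1,943.16
Week 4: $1,943.16 +$21.37 interest = $1,964.53; pay $662.68 → $1,301.85
Week 5: $1,301.85 +$14.32 interest = $1,316.17; pay $662.68 → $653.49
Week 6: $653.49 +$7.18 interest = $660.67; pay $660.67 → $0.00
Total interest: $28.35 + $28.35 + $28.35 + $21.37 + $14.32 + $7.18 = $127.92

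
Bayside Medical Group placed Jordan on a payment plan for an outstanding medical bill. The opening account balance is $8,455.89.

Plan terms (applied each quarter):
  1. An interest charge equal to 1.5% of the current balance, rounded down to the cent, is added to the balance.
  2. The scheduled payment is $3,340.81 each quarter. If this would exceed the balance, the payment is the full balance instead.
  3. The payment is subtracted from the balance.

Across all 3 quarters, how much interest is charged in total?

Quarter 1: opening $8,455.89; interest $126.83 → $8,582.72; payment $3,340.81; balance $5,241.91
Quarter 2: opening $5,241.91; interest $78.62 → $5,320.53; payment $3,340.81; balance $1,979.72
Quarter 3: opening $1,979.72; interest $29.69 → $2,009.41; payment $2,009.41; balance $0.00
Total interest: $126.83 + $78.62 + $29.69 = $235.14

$235.14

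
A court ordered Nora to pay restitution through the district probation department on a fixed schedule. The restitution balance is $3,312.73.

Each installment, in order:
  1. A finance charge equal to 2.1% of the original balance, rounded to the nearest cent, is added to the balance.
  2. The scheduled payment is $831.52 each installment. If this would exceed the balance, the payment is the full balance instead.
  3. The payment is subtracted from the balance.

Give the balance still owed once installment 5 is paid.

$0.00

# | Opening | Interest | Payment | End bal
1 | $3,312.73 | $69.57 | $831.52 | $2,550.78
2 | $2,550.78 | $69.57 | $831.52 | $1,788.83
3 | $1,788.83 | $69.57 | $831.52 | $1,026.88
4 | $1,026.88 | $69.57 | $831.52 | $264.93
5 | $264.93 | $69.57 | $334.50 | $0.00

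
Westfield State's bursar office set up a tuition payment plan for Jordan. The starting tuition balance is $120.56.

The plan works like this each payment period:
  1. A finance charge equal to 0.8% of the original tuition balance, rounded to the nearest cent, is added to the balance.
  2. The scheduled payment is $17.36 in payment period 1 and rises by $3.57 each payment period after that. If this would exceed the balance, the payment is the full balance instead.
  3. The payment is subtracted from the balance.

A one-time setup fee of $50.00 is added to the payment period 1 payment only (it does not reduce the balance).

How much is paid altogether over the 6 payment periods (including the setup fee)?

Payment period 1: opening $120.56; interest $0.96 → $121.52; payment $17.36 (+ $50.00 fee); balance $104.16
Payment period 2: opening $104.16; interest $0.96 → $105.12; payment $20.93; balance $84.19
Payment period 3: opening $84.19; interest $0.96 → $85.15; payment $24.50; balance $60.65
Payment period 4: opening $60.65; interest $0.96 → $61.61; payment $28.07; balance $33.54
Payment period 5: opening $33.54; interest $0.96 → $34.50; payment $31.64; balance $2.86
Payment period 6: opening $2.86; interest $0.96 → $3.82; payment $3.82; balance $0.00
Total paid: $176.32

$176.32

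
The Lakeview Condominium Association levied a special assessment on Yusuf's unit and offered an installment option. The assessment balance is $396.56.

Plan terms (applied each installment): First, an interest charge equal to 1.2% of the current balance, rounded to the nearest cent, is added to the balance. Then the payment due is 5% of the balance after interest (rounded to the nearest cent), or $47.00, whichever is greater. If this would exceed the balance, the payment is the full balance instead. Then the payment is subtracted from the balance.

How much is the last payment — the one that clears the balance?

# | Opening | Interest | Payment | End bal
1 | $396.56 | $4.76 | $47.00 | $354.32
2 | $354.32 | $4.25 | $47.00 | $311.57
3 | $311.57 | $3.74 | $47.00 | $268.31
4 | $268.31 | $3.22 | $47.00 | $224.53
5 | $224.53 | $2.69 | $47.00 | $180.22
6 | $180.22 | $2.16 | $47.00 | $135.38
7 | $135.38 | $1.62 | $47.00 | $90.00
8 | $90.00 | $1.08 | $47.00 | $44.08
9 | $44.08 | $0.53 | $44.61 | $0.00

$44.61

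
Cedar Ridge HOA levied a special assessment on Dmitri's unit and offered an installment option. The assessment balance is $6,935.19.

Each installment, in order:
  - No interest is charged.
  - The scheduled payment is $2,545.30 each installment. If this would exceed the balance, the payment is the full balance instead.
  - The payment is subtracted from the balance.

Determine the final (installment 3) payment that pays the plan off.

$1,844.59

Installment 1: $6,935.19 − $2,545.30 → $4,389.89
Installment 2: $4,389.89 − $2,545.30 → $1,844.59
Installment 3: $1,844.59 − $1,844.59 → $0.00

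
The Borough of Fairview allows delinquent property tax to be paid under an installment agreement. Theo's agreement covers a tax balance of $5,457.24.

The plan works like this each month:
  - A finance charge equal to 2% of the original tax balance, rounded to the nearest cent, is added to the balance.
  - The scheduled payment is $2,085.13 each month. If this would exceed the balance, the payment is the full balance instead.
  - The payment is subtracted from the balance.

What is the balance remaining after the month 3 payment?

Month 1: $5,457.24 +$109.14 interest = $5,566.38; pay $2,085.13 → $3,481.25
Month 2: $3,481.25 +$109.14 interest = $3,590.39; pay $2,085.13 → $1,505.26
Month 3: $1,505.26 +$109.14 interest = $1,614.40; pay $1,614.40 → $0.00

$0.00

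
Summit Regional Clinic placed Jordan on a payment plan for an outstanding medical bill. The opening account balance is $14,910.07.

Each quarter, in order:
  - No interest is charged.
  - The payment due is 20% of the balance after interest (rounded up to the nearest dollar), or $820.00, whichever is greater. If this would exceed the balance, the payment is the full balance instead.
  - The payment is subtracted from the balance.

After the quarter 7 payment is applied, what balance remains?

Quarter 1: $14,910.07 − $2,983.00 → $11,927.07
Quarter 2: $11,927.07 − $2,386.00 → $9,541.07
Quarter 3: $9,541.07 − $1,909.00 → $7,632.07
Quarter 4: $7,632.07 − $1,527.00 → $6,105.07
Quarter 5: $6,105.07 − $1,222.00 → $4,883.07
Quarter 6: $4,883.07 − $977.00 → $3,906.07
Quarter 7: $3,906.07 − $820.00 → $3,086.07

$3,086.07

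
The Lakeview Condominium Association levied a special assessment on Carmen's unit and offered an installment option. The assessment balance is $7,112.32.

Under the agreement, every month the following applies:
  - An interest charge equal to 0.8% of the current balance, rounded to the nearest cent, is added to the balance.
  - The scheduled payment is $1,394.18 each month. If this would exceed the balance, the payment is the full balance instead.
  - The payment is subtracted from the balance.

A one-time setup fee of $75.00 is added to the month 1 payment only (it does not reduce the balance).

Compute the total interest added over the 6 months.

$179.20

Month 1: opening $7,112.32; interest $56.90 → $7,169.22; payment $1,394.18 (+ $75.00 fee); balance $5,775.04
Month 2: opening $5,775.04; interest $46.20 → $5,821.24; payment $1,394.18; balance $4,427.06
Month 3: opening $4,427.06; interest $35.42 → $4,462.48; payment $1,394.18; balance $3,068.30
Month 4: opening $3,068.30; interest $24.55 → $3,092.85; payment $1,394.18; balance $1,698.67
Month 5: opening $1,698.67; interest $13.59 → $1,712.26; payment $1,394.18; balance $318.08
Month 6: opening $318.08; interest $2.54 → $320.62; payment $320.62; balance $0.00
Total interest: $56.90 + $46.20 + $35.42 + $24.55 + $13.59 + $2.54 = $179.20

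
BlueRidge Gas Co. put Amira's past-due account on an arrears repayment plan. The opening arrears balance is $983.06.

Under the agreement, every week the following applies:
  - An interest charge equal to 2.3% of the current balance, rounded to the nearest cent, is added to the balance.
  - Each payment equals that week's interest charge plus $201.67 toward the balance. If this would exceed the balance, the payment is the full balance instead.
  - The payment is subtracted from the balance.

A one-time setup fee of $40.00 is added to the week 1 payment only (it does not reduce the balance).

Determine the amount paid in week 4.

$210.37

Week 1: opening $983.06; interest $22.61 → $1,005.67; payment $224.28 (+ $40.00 fee); balance $781.39
Week 2: opening $781.39; interest $17.97 → $799.36; payment $219.64; balance $579.72
Week 3: opening $579.72; interest $13.33 → $593.05; payment $215.00; balance $378.05
Week 4: opening $378.05; interest $8.70 → $386.75; payment $210.37; balance $176.38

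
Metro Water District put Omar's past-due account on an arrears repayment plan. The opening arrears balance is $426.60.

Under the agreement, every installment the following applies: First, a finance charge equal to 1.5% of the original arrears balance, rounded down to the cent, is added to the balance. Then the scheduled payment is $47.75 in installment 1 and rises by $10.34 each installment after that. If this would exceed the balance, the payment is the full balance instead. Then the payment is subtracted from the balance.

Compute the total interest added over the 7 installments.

Installment 1: opening $426.60; interest $6.39 → $432.99; payment $47.75; balance $385.24
Installment 2: opening $385.24; interest $6.39 → $391.63; payment $58.09; balance $333.54
Installment 3: opening $333.54; interest $6.39 → $339.93; payment $68.43; balance $271.50
Installment 4: opening $271.50; interest $6.39 → $277.89; payment $78.77; balance $199.12
Installment 5: opening $199.12; interest $6.39 → $205.51; payment $89.11; balance $116.40
Installment 6: opening $116.40; interest $6.39 → $122.79; payment $99.45; balance $23.34
Installment 7: opening $23.34; interest $6.39 → $29.73; payment $29.73; balance $0.00
Total interest: $6.39 + $6.39 + $6.39 + $6.39 + $6.39 + $6.39 + $6.39 = $44.73

$44.73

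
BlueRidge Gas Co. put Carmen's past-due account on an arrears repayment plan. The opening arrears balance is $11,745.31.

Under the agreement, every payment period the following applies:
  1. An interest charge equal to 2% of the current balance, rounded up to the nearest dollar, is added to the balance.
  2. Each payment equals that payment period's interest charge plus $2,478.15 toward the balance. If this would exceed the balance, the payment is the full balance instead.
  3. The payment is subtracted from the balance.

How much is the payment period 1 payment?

$2,713.15

Payment period 1: $11,745.31 +$235.00 interest = $11,980.31; pay $2,713.15 → $9,267.16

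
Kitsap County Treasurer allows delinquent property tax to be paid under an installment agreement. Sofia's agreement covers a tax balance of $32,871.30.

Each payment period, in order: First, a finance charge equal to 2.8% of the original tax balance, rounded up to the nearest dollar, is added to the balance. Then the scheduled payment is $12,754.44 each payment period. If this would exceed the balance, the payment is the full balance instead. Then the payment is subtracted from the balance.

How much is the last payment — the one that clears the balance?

$10,125.42

Payment period 1: $32,871.30 +$921.00 interest = $33,792.30; pay $12,754.44 → $21,037.86
Payment period 2: $21,037.86 +$921.00 interest = $21,958.86; pay $12,754.44 → $9,204.42
Payment period 3: $9,204.42 +$921.00 interest = $10,125.42; pay $10,125.42 → $0.00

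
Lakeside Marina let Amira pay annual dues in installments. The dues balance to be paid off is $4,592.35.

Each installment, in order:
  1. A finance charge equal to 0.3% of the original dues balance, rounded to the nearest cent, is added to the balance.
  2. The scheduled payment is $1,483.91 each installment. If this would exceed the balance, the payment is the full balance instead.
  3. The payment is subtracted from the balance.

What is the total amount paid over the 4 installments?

$4,647.47

Installment 1: opening $4,592.35; interest $13.78 → $4,606.13; payment $1,483.91; balance $3,122.22
Installment 2: opening $3,122.22; interest $13.78 → $3,136.00; payment $1,483.91; balance $1,652.09
Installment 3: opening $1,652.09; interest $13.78 → $1,665.87; payment $1,483.91; balance $181.96
Installment 4: opening $181.96; interest $13.78 → $195.74; payment $195.74; balance $0.00
Total paid: $4,647.47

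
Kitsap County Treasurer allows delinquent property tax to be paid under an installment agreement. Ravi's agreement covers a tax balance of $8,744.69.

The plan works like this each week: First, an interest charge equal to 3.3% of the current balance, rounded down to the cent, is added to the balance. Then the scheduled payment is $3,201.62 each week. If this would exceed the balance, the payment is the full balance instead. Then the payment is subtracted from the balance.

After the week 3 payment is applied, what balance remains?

Week 1: opening $8,744.69; interest $288.57 → $9,033.26; payment $3,201.62; balance $5,831.64
Week 2: opening $5,831.64; interest $192.44 → $6,024.08; payment $3,201.62; balance $2,822.46
Week 3: opening $2,822.46; interest $93.14 → $2,915.60; payment $2,915.60; balance $0.00

$0.00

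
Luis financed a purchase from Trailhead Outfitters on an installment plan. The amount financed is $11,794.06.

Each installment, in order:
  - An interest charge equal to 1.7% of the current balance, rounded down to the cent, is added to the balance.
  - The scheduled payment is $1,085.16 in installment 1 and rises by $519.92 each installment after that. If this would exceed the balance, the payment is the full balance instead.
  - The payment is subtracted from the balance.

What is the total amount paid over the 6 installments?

$12,587.20

Installment 1: $11,794.06 +$200.49 interest = $11,994.55; pay $1,085.16 → $10,909.39
Installment 2: $10,909.39 +$185.45 interest = $11,094.84; pay $1,605.08 → $9,489.76
Installment 3: $9,489.76 +$161.32 interest = $9,651.08; pay $2,125.00 → $7,526.08
Installment 4: $7,526.08 +$127.94 interest = $7,654.02; pay $2,644.92 → $5,009.10
Installment 5: $5,009.10 +$85.15 interest = $5,094.25; pay $3,164.84 → $1,929.41
Installment 6: $1,929.41 +$32.79 interest = $1,962.20; pay $1,962.20 → $0.00
Total paid: $12,587.20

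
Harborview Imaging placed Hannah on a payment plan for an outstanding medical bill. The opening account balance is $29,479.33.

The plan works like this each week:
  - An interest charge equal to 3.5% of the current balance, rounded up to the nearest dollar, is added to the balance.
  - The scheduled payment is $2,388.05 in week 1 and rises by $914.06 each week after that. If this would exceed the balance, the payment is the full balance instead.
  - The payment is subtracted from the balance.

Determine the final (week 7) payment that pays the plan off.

$6,451.13

Week 1: $29,479.33 +$1,032.00 interest = $30,511.33; pay $2,388.05 → $28,123.28
Week 2: $28,123.28 +$985.00 interest = $29,108.28; pay $3,302.11 → $25,806.17
Week 3: $25,806.17 +$904.00 interest = $26,710.17; pay $4,216.17 → $22,494.00
Week 4: $22,494.00 +$788.00 interest = $23,282.00; pay $5,130.23 → $18,151.77
Week 5: $18,151.77 +$636.00 interest = $18,787.77; pay $6,044.29 → $12,743.48
Week 6: $12,743.48 +$447.00 interest = $13,190.48; pay $6,958.35 → $6,232.13
Week 7: $6,232.13 +$219.00 interest = $6,451.13; pay $6,451.13 → $0.00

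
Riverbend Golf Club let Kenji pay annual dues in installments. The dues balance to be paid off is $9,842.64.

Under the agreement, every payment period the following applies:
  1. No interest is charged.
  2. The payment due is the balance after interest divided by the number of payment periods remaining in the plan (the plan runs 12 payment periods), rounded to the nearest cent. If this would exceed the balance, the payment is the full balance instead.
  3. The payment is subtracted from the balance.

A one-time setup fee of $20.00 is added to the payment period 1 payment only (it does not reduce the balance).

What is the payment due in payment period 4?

# | Opening | Payment | Fee | End bal
1 | $9,842.64 | $820.22 | $20.00 | $9,022.42
2 | $9,022.42 | $820.22 | — | $8,202.20
3 | $8,202.20 | $820.22 | — | $7,381.98
4 | $7,381.98 | $820.22 | — | $6,561.76

$820.22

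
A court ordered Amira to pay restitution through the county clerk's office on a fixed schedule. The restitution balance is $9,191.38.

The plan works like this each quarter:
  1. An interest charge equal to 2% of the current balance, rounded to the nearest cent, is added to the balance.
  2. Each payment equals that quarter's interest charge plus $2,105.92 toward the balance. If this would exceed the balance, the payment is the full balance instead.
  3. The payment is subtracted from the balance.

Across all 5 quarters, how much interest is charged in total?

Quarter 1: $9,191.38 +$183.83 interest = $9,375.21; pay $2,289.75 → $7,085.46
Quarter 2: $7,085.46 +$141.71 interest = $7,227.17; pay $2,247.63 → $4,979.54
Quarter 3: $4,979.54 +$99.59 interest = $5,079.13; pay $2,205.51 → $2,873.62
Quarter 4: $2,873.62 +$57.47 interest = $2,931.09; pay $2,163.39 → $767.70
Quarter 5: $767.70 +$15.35 interest = $783.05; pay $783.05 → $0.00
Total interest: $183.83 + $141.71 + $99.59 + $57.47 + $15.35 = $497.95

$497.95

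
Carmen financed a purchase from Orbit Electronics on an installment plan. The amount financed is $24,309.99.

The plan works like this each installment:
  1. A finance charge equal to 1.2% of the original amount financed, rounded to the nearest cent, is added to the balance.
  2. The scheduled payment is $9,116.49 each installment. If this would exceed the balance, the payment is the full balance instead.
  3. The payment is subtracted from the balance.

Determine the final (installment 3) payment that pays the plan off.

Installment 1: $24,309.99 +$291.72 interest = $24,601.71; pay $9,116.49 → $15,485.22
Installment 2: $15,485.22 +$291.72 interest = $15,776.94; pay $9,116.49 → $6,660.45
Installment 3: $6,660.45 +$291.72 interest = $6,952.17; pay $6,952.17 → $0.00

$6,952.17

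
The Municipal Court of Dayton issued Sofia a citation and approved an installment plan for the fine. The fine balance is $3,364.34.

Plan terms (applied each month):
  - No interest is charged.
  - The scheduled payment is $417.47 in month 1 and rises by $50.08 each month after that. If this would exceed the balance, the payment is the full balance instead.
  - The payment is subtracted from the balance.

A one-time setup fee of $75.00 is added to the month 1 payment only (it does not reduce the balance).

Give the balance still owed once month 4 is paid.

# | Opening | Payment | Fee | End bal
1 | $3,364.34 | $417.47 | $75.00 | $2,946.87
2 | $2,946.87 | $467.55 | — | $2,479.32
3 | $2,479.32 | $517.63 | — | $1,961.69
4 | $1,961.69 | $567.71 | — | $1,393.98

$1,393.98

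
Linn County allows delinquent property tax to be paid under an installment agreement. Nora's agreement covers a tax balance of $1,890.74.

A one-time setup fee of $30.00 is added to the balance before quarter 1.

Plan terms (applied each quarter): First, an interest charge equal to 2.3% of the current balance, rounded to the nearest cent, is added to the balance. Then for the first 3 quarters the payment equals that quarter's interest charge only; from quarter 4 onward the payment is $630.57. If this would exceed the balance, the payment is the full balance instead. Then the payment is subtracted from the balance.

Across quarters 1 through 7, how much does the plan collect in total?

Quarter 1: $1,920.74 +$44.18 interest = $1,964.92; pay $44.18 → $1,920.74
Quarter 2: $1,920.74 +$44.18 interest = $1,964.92; pay $44.18 → $1,920.74
Quarter 3: $1,920.74 +$44.18 interest = $1,964.92; pay $44.18 → $1,920.74
Quarter 4: $1,920.74 +$44.18 interest = $1,964.92; pay $630.57 → $1,334.35
Quarter 5: $1,334.35 +$30.69 interest = $1,365.04; pay $630.57 → $734.47
Quarter 6: $734.47 +$16.89 interest = $751.36; pay $630.57 → $120.79
Quarter 7: $120.79 +$2.78 interest = $123.57; pay $123.57 → $0.00
Total paid: $2,147.82

$2,147.82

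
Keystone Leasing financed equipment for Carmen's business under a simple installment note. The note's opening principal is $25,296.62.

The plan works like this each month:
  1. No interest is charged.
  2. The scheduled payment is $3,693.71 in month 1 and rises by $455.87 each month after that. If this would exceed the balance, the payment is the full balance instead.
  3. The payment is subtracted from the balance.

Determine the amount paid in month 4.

Month 1: $25,296.62 − $3,693.71 → $21,602.91
Month 2: $21,602.91 − $4,149.58 → $17,453.33
Month 3: $17,453.33 − $4,605.45 → $12,847.88
Month 4: $12,847.88 − $5,061.32 → $7,786.56

$5,061.32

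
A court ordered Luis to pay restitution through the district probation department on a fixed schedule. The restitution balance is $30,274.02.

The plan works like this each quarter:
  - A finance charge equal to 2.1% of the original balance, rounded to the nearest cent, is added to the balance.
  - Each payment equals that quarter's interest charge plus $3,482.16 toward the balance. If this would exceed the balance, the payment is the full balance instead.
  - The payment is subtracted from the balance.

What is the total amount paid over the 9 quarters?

$35,995.77

Quarter 1: opening $30,274.02; interest $635.75 → $30,909.77; payment $4,117.91; balance $26,791.86
Quarter 2: opening $26,791.86; interest $635.75 → $27,427.61; payment $4,117.91; balance $23,309.70
Quarter 3: opening $23,309.70; interest $635.75 → $23,945.45; payment $4,117.91; balance $19,827.54
Quarter 4: opening $19,827.54; interest $635.75 → $20,463.29; payment $4,117.91; balance $16,345.38
Quarter 5: opening $16,345.38; interest $635.75 → $16,981.13; payment $4,117.91; balance $12,863.22
Quarter 6: opening $12,863.22; interest $635.75 → $13,498.97; payment $4,117.91; balance $9,381.06
Quarter 7: opening $9,381.06; interest $635.75 → $10,016.81; payment $4,117.91; balance $5,898.90
Quarter 8: opening $5,898.90; interest $635.75 → $6,534.65; payment $4,117.91; balance $2,416.74
Quarter 9: opening $2,416.74; interest $635.75 → $3,052.49; payment $3,052.49; balance $0.00
Total paid: $35,995.77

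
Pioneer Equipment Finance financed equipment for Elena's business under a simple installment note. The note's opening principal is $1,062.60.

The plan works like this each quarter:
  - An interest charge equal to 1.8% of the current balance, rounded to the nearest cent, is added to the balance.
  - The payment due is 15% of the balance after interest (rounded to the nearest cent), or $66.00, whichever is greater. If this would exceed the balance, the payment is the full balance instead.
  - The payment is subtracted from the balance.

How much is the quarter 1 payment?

$162.26

Quarter 1: opening $1,062.60; interest $19.13 → $1,081.73; payment $162.26; balance $919.47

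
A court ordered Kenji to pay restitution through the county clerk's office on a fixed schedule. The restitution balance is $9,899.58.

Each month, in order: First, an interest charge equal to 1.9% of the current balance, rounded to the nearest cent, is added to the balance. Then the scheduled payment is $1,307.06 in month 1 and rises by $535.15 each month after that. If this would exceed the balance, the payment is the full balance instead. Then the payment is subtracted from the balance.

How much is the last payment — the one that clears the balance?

$2,081.56

# | Opening | Interest | Payment | End bal
1 | $9,899.58 | $188.09 | $1,307.06 | $8,780.61
2 | $8,780.61 | $166.83 | $1,842.21 | $7,105.23
3 | $7,105.23 | $135.00 | $2,377.36 | $4,862.87
4 | $4,862.87 | $92.39 | $2,912.51 | $2,042.75
5 | $2,042.75 | $38.81 | $2,081.56 | $0.00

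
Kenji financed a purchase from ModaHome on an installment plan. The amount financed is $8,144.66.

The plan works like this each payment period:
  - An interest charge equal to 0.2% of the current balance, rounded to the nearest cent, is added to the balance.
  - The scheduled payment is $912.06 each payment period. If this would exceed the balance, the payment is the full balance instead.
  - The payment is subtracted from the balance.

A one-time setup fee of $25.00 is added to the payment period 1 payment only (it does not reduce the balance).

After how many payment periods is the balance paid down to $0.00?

Payment period 1: $8,144.66 +$16.29 interest = $8,160.95; pay $912.06 (+ $25.00 fee) → $7,248.89
Payment period 2: $7,248.89 +$14.50 interest = $7,263.39; pay $912.06 → $6,351.33
Payment period 3: $6,351.33 +$12.70 interest = $6,364.03; pay $912.06 → $5,451.97
Payment period 4: $5,451.97 +$10.90 interest = $5,462.87; pay $912.06 → $4,550.81
Payment period 5: $4,550.81 +$9.10 interest = $4,559.91; pay $912.06 → $3,647.85
Payment period 6: $3,647.85 +$7.30 interest = $3,655.15; pay $912.06 → $2,743.09
Payment period 7: $2,743.09 +$5.49 interest = $2,748.58; pay $912.06 → $1,836.52
Payment period 8: $1,836.52 +$3.67 interest = $1,840.19; pay $912.06 → $928.13
Payment period 9: $928.13 +$1.86 interest = $929.99; pay $912.06 → $17.93
Payment period 10: $17.93 +$0.04 interest = $17.97; pay $17.97 → $0.00
Balance reaches $0.00 in payment period 10.

10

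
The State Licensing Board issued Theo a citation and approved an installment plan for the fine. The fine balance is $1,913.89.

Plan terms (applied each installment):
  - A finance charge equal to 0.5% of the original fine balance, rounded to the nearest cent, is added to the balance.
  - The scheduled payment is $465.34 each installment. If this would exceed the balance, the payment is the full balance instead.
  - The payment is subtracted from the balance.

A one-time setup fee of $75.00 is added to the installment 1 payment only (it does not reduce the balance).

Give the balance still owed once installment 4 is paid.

$90.81

Installment 1: $1,913.89 +$9.57 interest = $1,923.46; pay $465.34 (+ $75.00 fee) → $1,458.12
Installment 2: $1,458.12 +$9.57 interest = $1,467.69; pay $465.34 → $1,002.35
Installment 3: $1,002.35 +$9.57 interest = $1,011.92; pay $465.34 → $546.58
Installment 4: $546.58 +$9.57 interest = $556.15; pay $465.34 → $90.81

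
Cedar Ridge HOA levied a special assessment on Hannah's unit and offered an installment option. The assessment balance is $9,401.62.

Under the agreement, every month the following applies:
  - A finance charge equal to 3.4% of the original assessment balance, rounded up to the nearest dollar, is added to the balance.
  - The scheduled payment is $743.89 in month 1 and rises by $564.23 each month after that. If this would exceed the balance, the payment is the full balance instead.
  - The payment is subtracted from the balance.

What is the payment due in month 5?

# | Opening | Interest | Payment | End bal
1 | $9,401.62 | $320.00 | $743.89 | $8,977.73
2 | $8,977.73 | $320.00 | $1,308.12 | $7,989.61
3 | $7,989.61 | $320.00 | $1,872.35 | $6,437.26
4 | $6,437.26 | $320.00 | $2,436.58 | $4,320.68
5 | $4,320.68 | $320.00 | $3,000.81 | $1,639.87

$3,000.81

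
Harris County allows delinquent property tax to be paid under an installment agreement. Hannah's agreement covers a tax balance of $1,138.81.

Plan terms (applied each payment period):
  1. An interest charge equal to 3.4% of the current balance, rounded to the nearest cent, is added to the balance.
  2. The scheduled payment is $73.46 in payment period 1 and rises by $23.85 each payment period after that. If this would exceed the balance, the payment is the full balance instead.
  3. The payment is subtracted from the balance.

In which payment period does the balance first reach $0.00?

Payment period 1: $1,138.81 +$38.72 interest = $1,177.53; pay $73.46 → $1,104.07
Payment period 2: $1,104.07 +$37.54 interest = $1,141.61; pay $97.31 → $1,044.30
Payment period 3: $1,044.30 +$35.51 interest = $1,079.81; pay $121.16 → $958.65
Payment period 4: $958.65 +$32.59 interest = $991.24; pay $145.01 → $846.23
Payment period 5: $846.23 +$28.77 interest = $875.00; pay $168.86 → $706.14
Payment period 6: $706.14 +$24.01 interest = $730.15; pay $192.71 → $537.44
Payment period 7: $537.44 +$18.27 interest = $555.71; pay $216.56 → $339.15
Payment period 8: $339.15 +$11.53 interest = $350.68; pay $240.41 → $110.27
Payment period 9: $110.27 +$3.75 interest = $114.02; pay $114.02 → $0.00
Balance reaches $0.00 in payment period 9.

9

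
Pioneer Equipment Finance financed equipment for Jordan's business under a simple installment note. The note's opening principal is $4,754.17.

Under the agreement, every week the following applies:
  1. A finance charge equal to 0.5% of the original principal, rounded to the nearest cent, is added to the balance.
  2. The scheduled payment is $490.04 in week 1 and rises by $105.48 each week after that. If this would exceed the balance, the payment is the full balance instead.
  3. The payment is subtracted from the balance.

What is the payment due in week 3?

$701.00

Week 1: opening $4,754.17; interest $23.77 → $4,777.94; payment $490.04; balance $4,287.90
Week 2: opening $4,287.90; interest $23.77 → $4,311.67; payment $595.52; balance $3,716.15
Week 3: opening $3,716.15; interest $23.77 → $3,739.92; payment $701.00; balance $3,038.92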